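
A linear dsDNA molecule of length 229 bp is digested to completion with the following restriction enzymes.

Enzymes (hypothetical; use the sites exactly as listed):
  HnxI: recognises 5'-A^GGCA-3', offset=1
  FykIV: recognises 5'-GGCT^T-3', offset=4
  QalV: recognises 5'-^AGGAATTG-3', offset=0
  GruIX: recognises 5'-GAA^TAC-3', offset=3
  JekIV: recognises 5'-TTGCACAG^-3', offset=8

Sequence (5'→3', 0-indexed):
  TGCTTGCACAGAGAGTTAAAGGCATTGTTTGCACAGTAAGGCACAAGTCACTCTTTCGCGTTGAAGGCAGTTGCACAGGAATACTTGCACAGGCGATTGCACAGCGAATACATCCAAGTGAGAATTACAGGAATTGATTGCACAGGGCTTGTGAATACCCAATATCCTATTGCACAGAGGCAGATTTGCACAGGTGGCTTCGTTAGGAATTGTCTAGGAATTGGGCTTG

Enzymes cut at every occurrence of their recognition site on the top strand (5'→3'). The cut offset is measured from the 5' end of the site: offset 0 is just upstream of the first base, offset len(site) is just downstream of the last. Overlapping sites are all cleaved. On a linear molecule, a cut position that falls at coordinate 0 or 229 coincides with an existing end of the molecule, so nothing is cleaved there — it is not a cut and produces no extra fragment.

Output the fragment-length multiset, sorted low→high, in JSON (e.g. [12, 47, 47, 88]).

Per-enzyme occurrences:
  HnxI AGGCA/1: at [19, 38, 64, 177] ⇒ [20, 39, 65, 178]
  FykIV GGCTT/4: at [145, 195, 223] ⇒ [149, 199, 227]
  QalV AGGAATTG/0: at [128, 204, 215] ⇒ [128, 204, 215]
  GruIX GAATAC/3: at [78, 105, 152] ⇒ [81, 108, 155]
  JekIV TTGCACAG/8: at [3, 28, 70, 84, 96, 137, 169, 185] ⇒ [11, 36, 78, 92, 104, 145, 177, 193]

All cut coordinates (distinct, sorted): [11, 20, 36, 39, 65, 78, 81, 92, 104, 108, 128, 145, 149, 155, 177, 178, 193, 199, 204, 215, 227]

Fragment lengths:
  [0,11): 11 bp
  [11,20): 9 bp
  [20,36): 16 bp
  [36,39): 3 bp
  [39,65): 26 bp
  [65,78): 13 bp
  [78,81): 3 bp
  [81,92): 11 bp
  [92,104): 12 bp
  [104,108): 4 bp
  [108,128): 20 bp
  [128,145): 17 bp
  [145,149): 4 bp
  [149,155): 6 bp
  [155,177): 22 bp
  [177,178): 1 bp
  [178,193): 15 bp
  [193,199): 6 bp
  [199,204): 5 bp
  [204,215): 11 bp
  [215,227): 12 bp
  [227,229): 2 bp

[1,2,3,3,4,4,5,6,6,9,11,11,11,12,12,13,15,16,17,20,22,26]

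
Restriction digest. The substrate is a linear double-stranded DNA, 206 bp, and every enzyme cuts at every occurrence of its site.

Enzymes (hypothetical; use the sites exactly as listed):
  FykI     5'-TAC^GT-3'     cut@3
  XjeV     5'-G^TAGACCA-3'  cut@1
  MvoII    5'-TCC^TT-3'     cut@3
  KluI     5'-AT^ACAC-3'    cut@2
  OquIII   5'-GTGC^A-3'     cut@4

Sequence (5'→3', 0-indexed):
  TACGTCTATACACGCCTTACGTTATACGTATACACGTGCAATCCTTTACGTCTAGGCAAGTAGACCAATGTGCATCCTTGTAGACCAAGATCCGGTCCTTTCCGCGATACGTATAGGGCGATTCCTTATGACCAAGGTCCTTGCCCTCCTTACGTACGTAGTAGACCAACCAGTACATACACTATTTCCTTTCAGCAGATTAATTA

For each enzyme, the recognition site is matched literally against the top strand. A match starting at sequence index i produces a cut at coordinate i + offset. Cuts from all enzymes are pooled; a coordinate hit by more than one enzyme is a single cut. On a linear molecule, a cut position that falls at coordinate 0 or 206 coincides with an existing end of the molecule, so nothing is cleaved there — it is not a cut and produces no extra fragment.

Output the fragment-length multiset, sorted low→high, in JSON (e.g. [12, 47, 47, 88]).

[3,3,4,4,4,4,4,5,5,6,7,8,9,11,11,11,12,13,15,15,17,17,18]

Per-enzyme occurrences:
  FykI (TACGT, off=3): starts [0, 17, 24, 46, 107, 150, 154] → cuts [3, 20, 27, 49, 110, 153, 157]
  XjeV (GTAGACCA, off=1): starts [59, 79, 160] → cuts [60, 80, 161]
  MvoII (TCCTT, off=3): starts [41, 74, 95, 122, 137, 146, 186] → cuts [44, 77, 98, 125, 140, 149, 189]
  KluI (ATACAC, off=2): starts [7, 29, 176] → cuts [9, 31, 178]
  OquIII (GTGCA, off=4): starts [35, 69] → cuts [39, 73]

Pooled cuts: [3, 9, 20, 27, 31, 39, 44, 49, 60, 73, 77, 80, 98, 110, 125, 140, 149, 153, 157, 161, 178, 189]

Fragments:
  [0,3): 3 bp
  [3,9): 6 bp
  [9,20): 11 bp
  [20,27): 7 bp
  [27,31): 4 bp
  [31,39): 8 bp
  [39,44): 5 bp
  [44,49): 5 bp
  [49,60): 11 bp
  [60,73): 13 bp
  [73,77): 4 bp
  [77,80): 3 bp
  [80,98): 18 bp
  [98,110): 12 bp
  [110,125): 15 bp
  [125,140): 15 bp
  [140,149): 9 bp
  [149,153): 4 bp
  [153,157): 4 bp
  [157,161): 4 bp
  [161,178): 17 bp
  [178,189): 11 bp
  [189,206): 17 bp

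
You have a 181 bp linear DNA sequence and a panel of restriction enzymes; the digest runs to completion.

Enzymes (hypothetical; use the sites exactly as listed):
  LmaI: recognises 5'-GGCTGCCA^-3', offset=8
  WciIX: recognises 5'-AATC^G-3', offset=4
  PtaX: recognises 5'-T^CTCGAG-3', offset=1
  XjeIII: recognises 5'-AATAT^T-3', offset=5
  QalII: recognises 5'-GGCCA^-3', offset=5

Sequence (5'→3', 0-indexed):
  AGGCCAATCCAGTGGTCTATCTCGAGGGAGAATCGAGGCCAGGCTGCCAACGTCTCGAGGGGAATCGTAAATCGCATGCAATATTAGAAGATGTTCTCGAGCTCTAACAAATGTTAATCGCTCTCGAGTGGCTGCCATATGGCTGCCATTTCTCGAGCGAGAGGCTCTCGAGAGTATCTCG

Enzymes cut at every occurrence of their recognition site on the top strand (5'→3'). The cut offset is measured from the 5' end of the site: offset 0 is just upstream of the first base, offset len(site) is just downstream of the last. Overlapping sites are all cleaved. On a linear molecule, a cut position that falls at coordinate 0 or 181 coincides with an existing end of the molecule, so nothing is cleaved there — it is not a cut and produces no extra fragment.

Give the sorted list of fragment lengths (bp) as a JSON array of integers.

[3,3,4,6,7,7,8,11,11,11,13,14,14,15,15,15,24]

Site scan:
  LmaI (GGCTGCCA, off=8): starts [41, 129, 140] → cuts [49, 137, 148]
  WciIX (AATCG, off=4): starts [30, 62, 69, 115] → cuts [34, 66, 73, 119]
  PtaX (TCTCGAG, off=1): starts [19, 52, 94, 121, 150, 165] → cuts [20, 53, 95, 122, 151, 166]
  XjeIII (AATATT, off=5): starts [79] → cuts [84]
  QalII (GGCCA, off=5): starts [1, 36] → cuts [6, 41]

All cut coordinates (distinct, sorted): [6, 20, 34, 41, 49, 53, 66, 73, 84, 95, 119, 122, 137, 148, 151, 166]

Fragments:
  [0,6): 6 bp
  [6,20): 14 bp
  [20,34): 14 bp
  [34,41): 7 bp
  [41,49): 8 bp
  [49,53): 4 bp
  [53,66): 13 bp
  [66,73): 7 bp
  [73,84): 11 bp
  [84,95): 11 bp
  [95,119): 24 bp
  [119,122): 3 bp
  [122,137): 15 bp
  [137,148): 11 bp
  [148,151): 3 bp
  [151,166): 15 bp
  [166,181): 15 bp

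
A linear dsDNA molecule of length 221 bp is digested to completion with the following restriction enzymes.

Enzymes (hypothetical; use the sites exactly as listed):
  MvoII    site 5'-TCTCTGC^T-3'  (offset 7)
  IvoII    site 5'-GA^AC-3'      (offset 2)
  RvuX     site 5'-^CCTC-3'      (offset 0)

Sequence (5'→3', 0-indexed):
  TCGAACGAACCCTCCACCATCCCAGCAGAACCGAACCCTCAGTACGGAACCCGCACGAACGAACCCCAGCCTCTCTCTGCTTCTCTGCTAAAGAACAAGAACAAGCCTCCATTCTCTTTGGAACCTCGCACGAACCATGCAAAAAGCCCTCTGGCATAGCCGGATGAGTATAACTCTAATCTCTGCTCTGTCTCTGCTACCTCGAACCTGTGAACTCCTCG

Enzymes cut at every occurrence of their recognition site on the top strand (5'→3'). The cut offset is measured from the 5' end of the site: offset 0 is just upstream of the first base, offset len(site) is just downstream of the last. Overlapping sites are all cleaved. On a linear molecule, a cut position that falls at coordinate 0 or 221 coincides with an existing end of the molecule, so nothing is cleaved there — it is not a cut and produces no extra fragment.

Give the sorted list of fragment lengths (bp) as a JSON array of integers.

Scan for sites:
  MvoII (TCTCTGCT, off=7): starts [73, 81, 179, 190] → cuts [80, 88, 186, 197]
  IvoII (GAAC, off=2): starts [2, 6, 27, 32, 46, 56, 60, 92, 98, 120, 131, 203, 211] → cuts [4, 8, 29, 34, 48, 58, 62, 94, 100, 122, 133, 205, 213]
  RvuX (CCTC, off=0): starts [10, 36, 69, 105, 123, 147, 199, 216] → cuts [10, 36, 69, 105, 123, 147, 199, 216]

Pooled cuts: [4, 8, 10, 29, 34, 36, 48, 58, 62, 69, 80, 88, 94, 100, 105, 122, 123, 133, 147, 186, 197, 199, 205, 213, 216]

Fragments:
  [0,4): 4 bp
  [4,8): 4 bp
  [8,10): 2 bp
  [10,29): 19 bp
  [29,34): 5 bp
  [34,36): 2 bp
  [36,48): 12 bp
  [48,58): 10 bp
  [58,62): 4 bp
  [62,69): 7 bp
  [69,80): 11 bp
  [80,88): 8 bp
  [88,94): 6 bp
  [94,100): 6 bp
  [100,105): 5 bp
  [105,122): 17 bp
  [122,123): 1 bp
  [123,133): 10 bp
  [133,147): 14 bp
  [147,186): 39 bp
  [186,197): 11 bp
  [197,199): 2 bp
  [199,205): 6 bp
  [205,213): 8 bp
  [213,216): 3 bp
  [216,221): 5 bp

[1,2,2,2,3,4,4,4,5,5,5,6,6,6,7,8,8,10,10,11,11,12,14,17,19,39]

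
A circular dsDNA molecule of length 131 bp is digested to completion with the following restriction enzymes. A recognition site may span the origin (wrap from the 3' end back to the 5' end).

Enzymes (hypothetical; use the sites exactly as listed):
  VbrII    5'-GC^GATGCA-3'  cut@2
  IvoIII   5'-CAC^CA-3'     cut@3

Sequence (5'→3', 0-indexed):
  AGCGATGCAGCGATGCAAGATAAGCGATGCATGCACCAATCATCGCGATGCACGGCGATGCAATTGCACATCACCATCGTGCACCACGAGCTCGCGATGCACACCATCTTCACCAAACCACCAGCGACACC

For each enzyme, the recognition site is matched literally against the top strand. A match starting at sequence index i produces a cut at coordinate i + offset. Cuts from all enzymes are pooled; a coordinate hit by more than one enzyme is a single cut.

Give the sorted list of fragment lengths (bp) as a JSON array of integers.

[4,8,8,9,9,9,10,10,10,11,11,14,18]

Per-enzyme occurrences:
  VbrII GCGATGCA/2: at [1, 9, 23, 44, 54, 93] ⇒ [3, 11, 25, 46, 56, 95]
  IvoIII CACCA/3: at [33, 71, 81, 101, 110, 118, 127] ⇒ [36, 74, 84, 104, 113, 121, 130]

All cut coordinates (distinct, sorted): [3, 11, 25, 36, 46, 56, 74, 84, 95, 104, 113, 121, 130]

Fragment lengths:
  3→11: 8 bp
  11→25: 14 bp
  25→36: 11 bp
  36→46: 10 bp
  46→56: 10 bp
  56→74: 18 bp
  74→84: 10 bp
  84→95: 11 bp
  95→104: 9 bp
  104→113: 9 bp
  113→121: 8 bp
  121→130: 9 bp
  130→3 (wrap): 131-130+3 = 4 bp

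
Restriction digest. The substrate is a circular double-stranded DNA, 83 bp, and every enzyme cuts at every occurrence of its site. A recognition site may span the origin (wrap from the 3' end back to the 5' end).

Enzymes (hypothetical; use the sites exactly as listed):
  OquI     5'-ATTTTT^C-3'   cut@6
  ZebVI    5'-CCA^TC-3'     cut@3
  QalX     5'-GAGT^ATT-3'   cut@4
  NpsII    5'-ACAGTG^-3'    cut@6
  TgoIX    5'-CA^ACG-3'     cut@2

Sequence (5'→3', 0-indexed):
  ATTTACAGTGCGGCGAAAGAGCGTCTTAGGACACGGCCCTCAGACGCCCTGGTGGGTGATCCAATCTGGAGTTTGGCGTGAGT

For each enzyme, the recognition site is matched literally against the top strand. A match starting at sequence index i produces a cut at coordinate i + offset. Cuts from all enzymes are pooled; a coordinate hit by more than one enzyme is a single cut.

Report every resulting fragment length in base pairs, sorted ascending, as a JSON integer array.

Scan for sites:
  OquI (ATTTTTC, off=6): no sites
  ZebVI (CCATC, off=3): no sites
  QalX GAGTATT/4: at [79] ⇒ [0]
  NpsII ACAGTG/6: at [4] ⇒ [10]
  TgoIX (CAACG, off=2): no sites

All cut coordinates (distinct, sorted): [0, 10]

Fragments:
  0→10: 10 bp
  10→0 (wrap): 83-10+0 = 73 bp

[10,73]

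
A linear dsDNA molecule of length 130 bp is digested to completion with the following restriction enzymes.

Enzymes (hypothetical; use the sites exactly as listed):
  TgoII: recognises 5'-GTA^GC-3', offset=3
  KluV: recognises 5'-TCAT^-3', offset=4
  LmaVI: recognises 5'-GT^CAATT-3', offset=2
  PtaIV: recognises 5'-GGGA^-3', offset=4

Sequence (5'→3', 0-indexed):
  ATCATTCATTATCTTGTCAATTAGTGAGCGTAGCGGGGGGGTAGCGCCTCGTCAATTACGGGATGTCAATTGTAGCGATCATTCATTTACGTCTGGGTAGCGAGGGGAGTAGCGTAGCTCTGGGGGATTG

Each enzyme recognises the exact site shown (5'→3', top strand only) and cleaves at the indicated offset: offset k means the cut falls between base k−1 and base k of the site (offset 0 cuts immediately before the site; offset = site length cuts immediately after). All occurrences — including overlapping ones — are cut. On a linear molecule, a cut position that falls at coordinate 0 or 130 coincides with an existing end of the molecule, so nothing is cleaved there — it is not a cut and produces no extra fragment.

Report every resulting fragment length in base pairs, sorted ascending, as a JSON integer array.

Site scan:
  TgoII GTAGC/3: at [29, 40, 71, 96, 108, 113] ⇒ [32, 43, 74, 99, 111, 116]
  KluV TCAT/4: at [1, 5, 78, 82] ⇒ [5, 9, 82, 86]
  LmaVI GTCAATT/2: at [15, 50, 64] ⇒ [17, 52, 66]
  PtaIV GGGA/4: at [59, 104, 123] ⇒ [63, 108, 127]

All cut coordinates (distinct, sorted): [5, 9, 17, 32, 43, 52, 63, 66, 74, 82, 86, 99, 108, 111, 116, 127]

Fragments:
  [0,5): 5 bp
  [5,9): 4 bp
  [9,17): 8 bp
  [17,32): 15 bp
  [32,43): 11 bp
  [43,52): 9 bp
  [52,63): 11 bp
  [63,66): 3 bp
  [66,74): 8 bp
  [74,82): 8 bp
  [82,86): 4 bp
  [86,99): 13 bp
  [99,108): 9 bp
  [108,111): 3 bp
  [111,116): 5 bp
  [116,127): 11 bp
  [127,130): 3 bp

[3,3,3,4,4,5,5,8,8,8,9,9,11,11,11,13,15]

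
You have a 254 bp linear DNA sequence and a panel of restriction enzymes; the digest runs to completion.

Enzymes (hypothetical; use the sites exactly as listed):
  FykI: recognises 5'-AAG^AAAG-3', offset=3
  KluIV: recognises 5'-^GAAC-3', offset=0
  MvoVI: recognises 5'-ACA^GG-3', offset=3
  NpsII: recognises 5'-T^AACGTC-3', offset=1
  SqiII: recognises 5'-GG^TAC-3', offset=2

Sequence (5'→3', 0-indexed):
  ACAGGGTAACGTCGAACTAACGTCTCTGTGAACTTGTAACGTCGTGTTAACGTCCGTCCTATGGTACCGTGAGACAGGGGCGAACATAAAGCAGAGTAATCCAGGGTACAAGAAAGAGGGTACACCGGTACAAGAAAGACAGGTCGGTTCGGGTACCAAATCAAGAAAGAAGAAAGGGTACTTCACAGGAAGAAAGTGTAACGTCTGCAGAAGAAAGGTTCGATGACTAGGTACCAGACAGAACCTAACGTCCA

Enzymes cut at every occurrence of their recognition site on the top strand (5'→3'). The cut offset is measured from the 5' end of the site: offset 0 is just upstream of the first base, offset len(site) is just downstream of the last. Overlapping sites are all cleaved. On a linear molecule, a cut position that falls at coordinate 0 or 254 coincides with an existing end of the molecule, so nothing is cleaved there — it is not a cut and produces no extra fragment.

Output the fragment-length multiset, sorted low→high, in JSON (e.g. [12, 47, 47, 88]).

[3,4,5,5,5,6,6,6,6,6,7,7,7,8,8,8,8,9,9,11,11,12,12,12,14,16,18,25]

Scan for sites:
  FykI AAGAAAG/3: at [109, 131, 162, 169, 189, 210] ⇒ [112, 134, 165, 172, 192, 213]
  KluIV GAAC/0: at [13, 29, 81, 240] ⇒ [13, 29, 81, 240]
  MvoVI ACAGG/3: at [0, 73, 138, 184] ⇒ [3, 76, 141, 187]
  NpsII TAACGTC/1: at [6, 17, 36, 47, 198, 245] ⇒ [7, 18, 37, 48, 199, 246]
  SqiII GGTAC/2: at [62, 104, 118, 126, 151, 176, 229] ⇒ [64, 106, 120, 128, 153, 178, 231]

All cut coordinates (distinct, sorted): [3, 7, 13, 18, 29, 37, 48, 64, 76, 81, 106, 112, 120, 128, 134, 141, 153, 165, 172, 178, 187, 192, 199, 213, 231, 240, 246]

Fragment lengths:
  [0,3): 3 bp
  [3,7): 4 bp
  [7,13): 6 bp
  [13,18): 5 bp
  [18,29): 11 bp
  [29,37): 8 bp
  [37,48): 11 bp
  [48,64): 16 bp
  [64,76): 12 bp
  [76,81): 5 bp
  [81,106): 25 bp
  [106,112): 6 bp
  [112,120): 8 bp
  [120,128): 8 bp
  [128,134): 6 bp
  [134,141): 7 bp
  [141,153): 12 bp
  [153,165): 12 bp
  [165,172): 7 bp
  [172,178): 6 bp
  [178,187): 9 bp
  [187,192): 5 bp
  [192,199): 7 bp
  [199,213): 14 bp
  [213,231): 18 bp
  [231,240): 9 bp
  [240,246): 6 bp
  [246,254): 8 bp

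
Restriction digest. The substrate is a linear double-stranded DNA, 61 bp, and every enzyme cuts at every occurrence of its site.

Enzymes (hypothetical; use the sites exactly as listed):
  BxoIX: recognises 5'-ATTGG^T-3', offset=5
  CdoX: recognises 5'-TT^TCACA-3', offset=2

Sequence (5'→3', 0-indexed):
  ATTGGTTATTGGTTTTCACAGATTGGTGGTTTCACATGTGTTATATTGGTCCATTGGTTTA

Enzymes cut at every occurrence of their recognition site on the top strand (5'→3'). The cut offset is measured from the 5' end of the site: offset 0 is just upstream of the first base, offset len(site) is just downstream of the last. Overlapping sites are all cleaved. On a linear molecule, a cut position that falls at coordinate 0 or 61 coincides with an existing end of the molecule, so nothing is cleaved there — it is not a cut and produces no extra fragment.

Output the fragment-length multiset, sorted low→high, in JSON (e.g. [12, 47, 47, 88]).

[3,4,5,5,7,8,11,18]

Per-enzyme occurrences:
  BxoIX ATTGGT/5: at [0, 7, 21, 44, 52] ⇒ [5, 12, 26, 49, 57]
  CdoX TTTCACA/2: at [13, 29] ⇒ [15, 31]

Pooled cuts: [5, 12, 15, 26, 31, 49, 57]

Fragments:
  [0,5): 5 bp
  [5,12): 7 bp
  [12,15): 3 bp
  [15,26): 11 bp
  [26,31): 5 bp
  [31,49): 18 bp
  [49,57): 8 bp
  [57,61): 4 bp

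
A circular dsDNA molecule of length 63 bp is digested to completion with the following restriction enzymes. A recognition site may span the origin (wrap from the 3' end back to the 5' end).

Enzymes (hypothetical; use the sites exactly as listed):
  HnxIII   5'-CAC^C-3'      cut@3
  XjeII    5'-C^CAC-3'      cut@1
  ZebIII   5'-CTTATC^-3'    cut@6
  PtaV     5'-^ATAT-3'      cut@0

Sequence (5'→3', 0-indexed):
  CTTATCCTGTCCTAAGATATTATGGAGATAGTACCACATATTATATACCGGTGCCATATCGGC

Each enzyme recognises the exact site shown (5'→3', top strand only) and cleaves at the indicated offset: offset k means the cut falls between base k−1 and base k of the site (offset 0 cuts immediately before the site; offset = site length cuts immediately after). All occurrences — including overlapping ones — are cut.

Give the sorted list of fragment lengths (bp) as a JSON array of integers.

[3,5,10,13,14,18]

Site scan:
  HnxIII (CACC, off=3): no sites
  XjeII CCAC/1: at [33] ⇒ [34]
  ZebIII CTTATC/6: at [0] ⇒ [6]
  PtaV ATAT/0: at [16, 37, 42, 55] ⇒ [16, 37, 42, 55]

Pooled cuts: [6, 16, 34, 37, 42, 55]

Fragments:
  6→16: 10 bp
  16→34: 18 bp
  34→37: 3 bp
  37→42: 5 bp
  42→55: 13 bp
  55→6 (wrap): 63-55+6 = 14 bp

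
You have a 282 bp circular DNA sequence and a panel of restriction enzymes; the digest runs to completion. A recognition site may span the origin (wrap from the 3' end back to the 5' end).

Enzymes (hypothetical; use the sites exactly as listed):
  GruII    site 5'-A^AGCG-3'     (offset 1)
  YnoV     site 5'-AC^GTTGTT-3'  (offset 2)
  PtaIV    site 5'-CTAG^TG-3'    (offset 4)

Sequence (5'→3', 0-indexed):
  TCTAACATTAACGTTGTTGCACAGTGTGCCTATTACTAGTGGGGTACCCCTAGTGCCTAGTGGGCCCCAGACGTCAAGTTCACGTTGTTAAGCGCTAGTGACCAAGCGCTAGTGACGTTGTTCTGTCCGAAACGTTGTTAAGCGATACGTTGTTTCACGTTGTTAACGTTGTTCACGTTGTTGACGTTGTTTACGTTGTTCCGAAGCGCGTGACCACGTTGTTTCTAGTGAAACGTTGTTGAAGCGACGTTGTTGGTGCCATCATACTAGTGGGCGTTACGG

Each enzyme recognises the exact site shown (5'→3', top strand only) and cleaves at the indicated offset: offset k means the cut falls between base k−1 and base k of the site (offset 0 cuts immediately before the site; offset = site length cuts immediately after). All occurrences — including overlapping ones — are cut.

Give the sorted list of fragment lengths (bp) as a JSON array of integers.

Scan for sites:
  GruII (AAGCG, off=1): starts [89, 103, 139, 203, 241] → cuts [90, 104, 140, 204, 242]
  YnoV (ACGTTGTT, off=2): starts [10, 81, 114, 131, 146, 156, 165, 174, 183, 192, 215, 232, 246] → cuts [12, 83, 116, 133, 148, 158, 167, 176, 185, 194, 217, 234, 248]
  PtaIV (CTAGTG, off=4): starts [35, 49, 56, 94, 108, 224, 266] → cuts [39, 53, 60, 98, 112, 228, 270]

All cut coordinates (distinct, sorted): [12, 39, 53, 60, 83, 90, 98, 104, 112, 116, 133, 140, 148, 158, 167, 176, 185, 194, 204, 217, 228, 234, 242, 248, 270]

Fragments:
  12→39: 27 bp
  39→53: 14 bp
  53→60: 7 bp
  60→83: 23 bp
  83→90: 7 bp
  90→98: 8 bp
  98→104: 6 bp
  104→112: 8 bp
  112→116: 4 bp
  116→133: 17 bp
  133→140: 7 bp
  140→148: 8 bp
  148→158: 10 bp
  158→167: 9 bp
  167→176: 9 bp
  176→185: 9 bp
  185→194: 9 bp
  194→204: 10 bp
  204→217: 13 bp
  217→228: 11 bp
  228→234: 6 bp
  234→242: 8 bp
  242→248: 6 bp
  248→270: 22 bp
  270→12 (wrap): 282-270+12 = 24 bp

[4,6,6,6,7,7,7,8,8,8,8,9,9,9,9,10,10,11,13,14,17,22,23,24,27]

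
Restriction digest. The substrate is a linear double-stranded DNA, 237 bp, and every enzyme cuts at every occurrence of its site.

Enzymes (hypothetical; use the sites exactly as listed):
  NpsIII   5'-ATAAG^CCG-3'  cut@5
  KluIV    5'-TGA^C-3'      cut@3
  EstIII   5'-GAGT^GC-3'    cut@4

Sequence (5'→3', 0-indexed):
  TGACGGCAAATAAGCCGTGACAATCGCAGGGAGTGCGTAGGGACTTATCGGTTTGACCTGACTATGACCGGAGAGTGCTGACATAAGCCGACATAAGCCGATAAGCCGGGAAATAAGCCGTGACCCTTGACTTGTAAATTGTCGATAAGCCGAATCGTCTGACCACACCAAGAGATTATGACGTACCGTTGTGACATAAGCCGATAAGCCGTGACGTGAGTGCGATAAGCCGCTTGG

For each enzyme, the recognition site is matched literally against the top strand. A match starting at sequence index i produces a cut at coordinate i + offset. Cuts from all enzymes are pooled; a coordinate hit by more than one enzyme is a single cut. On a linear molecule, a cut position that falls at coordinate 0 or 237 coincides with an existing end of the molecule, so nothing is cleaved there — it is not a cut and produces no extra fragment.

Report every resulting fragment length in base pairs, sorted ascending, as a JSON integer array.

Site scan:
  NpsIII (ATAAGCCG, off=5): starts [9, 82, 92, 100, 112, 144, 195, 203, 224] → cuts [14, 87, 97, 105, 117, 149, 200, 208, 229]
  KluIV (TGAC, off=3): starts [0, 17, 53, 58, 64, 78, 120, 127, 159, 178, 191, 211] → cuts [3, 20, 56, 61, 67, 81, 123, 130, 162, 181, 194, 214]
  EstIII (GAGTGC, off=4): starts [30, 72, 217] → cuts [34, 76, 221]

Pooled cuts: [3, 14, 20, 34, 56, 61, 67, 76, 81, 87, 97, 105, 117, 123, 130, 149, 162, 181, 194, 200, 208, 214, 221, 229]

Fragments:
  [0,3): 3 bp
  [3,14): 11 bp
  [14,20): 6 bp
  [20,34): 14 bp
  [34,56): 22 bp
  [56,61): 5 bp
  [61,67): 6 bp
  [67,76): 9 bp
  [76,81): 5 bp
  [81,87): 6 bp
  [87,97): 10 bp
  [97,105): 8 bp
  [105,117): 12 bp
  [117,123): 6 bp
  [123,130): 7 bp
  [130,149): 19 bp
  [149,162): 13 bp
  [162,181): 19 bp
  [181,194): 13 bp
  [194,200): 6 bp
  [200,208): 8 bp
  [208,214): 6 bp
  [214,221): 7 bp
  [221,229): 8 bp
  [229,237): 8 bp

[3,5,5,6,6,6,6,6,6,7,7,8,8,8,8,9,10,11,12,13,13,14,19,19,22]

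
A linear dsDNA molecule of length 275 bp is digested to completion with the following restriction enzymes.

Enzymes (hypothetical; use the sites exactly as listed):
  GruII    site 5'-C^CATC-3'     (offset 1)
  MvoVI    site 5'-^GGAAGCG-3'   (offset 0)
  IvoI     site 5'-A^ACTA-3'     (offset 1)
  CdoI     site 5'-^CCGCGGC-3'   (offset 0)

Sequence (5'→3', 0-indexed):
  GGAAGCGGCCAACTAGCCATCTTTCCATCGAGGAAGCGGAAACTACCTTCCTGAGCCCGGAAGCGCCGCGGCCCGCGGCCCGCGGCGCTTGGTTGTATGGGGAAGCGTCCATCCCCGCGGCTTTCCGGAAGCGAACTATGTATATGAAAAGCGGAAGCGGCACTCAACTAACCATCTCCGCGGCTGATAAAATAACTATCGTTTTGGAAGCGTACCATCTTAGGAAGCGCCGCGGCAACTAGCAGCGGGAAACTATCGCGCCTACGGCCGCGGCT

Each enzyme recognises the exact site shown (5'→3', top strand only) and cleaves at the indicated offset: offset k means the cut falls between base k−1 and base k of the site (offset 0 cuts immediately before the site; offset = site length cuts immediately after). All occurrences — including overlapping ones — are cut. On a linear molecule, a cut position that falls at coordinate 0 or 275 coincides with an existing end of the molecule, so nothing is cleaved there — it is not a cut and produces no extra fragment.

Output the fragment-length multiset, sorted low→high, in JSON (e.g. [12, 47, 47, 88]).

[5,5,6,6,6,7,7,7,7,7,8,8,8,8,9,10,10,11,11,12,14,14,16,17,17,18,21]

Per-enzyme occurrences:
  GruII (CCATC, off=1): starts [16, 24, 108, 171, 214] → cuts [17, 25, 109, 172, 215]
  MvoVI (GGAAGCG, off=0): starts [0, 31, 58, 100, 126, 152, 205, 222] → cuts [31, 58, 100, 126, 152, 205, 222] (position 0 is a terminus of the linear molecule — no cut)
  IvoI (AACTA, off=1): starts [10, 40, 133, 165, 193, 236, 250] → cuts [11, 41, 134, 166, 194, 237, 251]
  CdoI (CCGCGGC, off=0): starts [65, 72, 79, 114, 177, 229, 267] → cuts [65, 72, 79, 114, 177, 229, 267]

Pooled cuts: [11, 17, 25, 31, 41, 58, 65, 72, 79, 100, 109, 114, 126, 134, 152, 166, 172, 177, 194, 205, 215, 222, 229, 237, 251, 267]

Fragments:
  [0,11): 11 bp
  [11,17): 6 bp
  [17,25): 8 bp
  [25,31): 6 bp
  [31,41): 10 bp
  [41,58): 17 bp
  [58,65): 7 bp
  [65,72): 7 bp
  [72,79): 7 bp
  [79,100): 21 bp
  [100,109): 9 bp
  [109,114): 5 bp
  [114,126): 12 bp
  [126,134): 8 bp
  [134,152): 18 bp
  [152,166): 14 bp
  [166,172): 6 bp
  [172,177): 5 bp
  [177,194): 17 bp
  [194,205): 11 bp
  [205,215): 10 bp
  [215,222): 7 bp
  [222,229): 7 bp
  [229,237): 8 bp
  [237,251): 14 bp
  [251,267): 16 bp
  [267,275): 8 bp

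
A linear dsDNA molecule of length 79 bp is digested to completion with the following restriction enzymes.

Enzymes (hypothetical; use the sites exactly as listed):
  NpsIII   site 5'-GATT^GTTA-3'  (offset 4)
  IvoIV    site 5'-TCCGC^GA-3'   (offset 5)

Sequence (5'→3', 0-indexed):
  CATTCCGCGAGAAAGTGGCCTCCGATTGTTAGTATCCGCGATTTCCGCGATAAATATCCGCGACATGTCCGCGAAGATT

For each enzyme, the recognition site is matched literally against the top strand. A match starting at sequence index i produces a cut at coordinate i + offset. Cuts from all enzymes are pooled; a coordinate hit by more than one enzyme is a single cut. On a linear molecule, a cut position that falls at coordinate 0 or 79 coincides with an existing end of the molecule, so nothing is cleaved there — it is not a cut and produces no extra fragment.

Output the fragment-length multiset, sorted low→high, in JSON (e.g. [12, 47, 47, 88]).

Site scan:
  NpsIII (GATTGTTA, off=4): starts [23] → cuts [27]
  IvoIV (TCCGCGA, off=5): starts [3, 34, 43, 56, 67] → cuts [8, 39, 48, 61, 72]

All cut coordinates (distinct, sorted): [8, 27, 39, 48, 61, 72]

Fragments:
  [0,8): 8 bp
  [8,27): 19 bp
  [27,39): 12 bp
  [39,48): 9 bp
  [48,61): 13 bp
  [61,72): 11 bp
  [72,79): 7 bp

[7,8,9,11,12,13,19]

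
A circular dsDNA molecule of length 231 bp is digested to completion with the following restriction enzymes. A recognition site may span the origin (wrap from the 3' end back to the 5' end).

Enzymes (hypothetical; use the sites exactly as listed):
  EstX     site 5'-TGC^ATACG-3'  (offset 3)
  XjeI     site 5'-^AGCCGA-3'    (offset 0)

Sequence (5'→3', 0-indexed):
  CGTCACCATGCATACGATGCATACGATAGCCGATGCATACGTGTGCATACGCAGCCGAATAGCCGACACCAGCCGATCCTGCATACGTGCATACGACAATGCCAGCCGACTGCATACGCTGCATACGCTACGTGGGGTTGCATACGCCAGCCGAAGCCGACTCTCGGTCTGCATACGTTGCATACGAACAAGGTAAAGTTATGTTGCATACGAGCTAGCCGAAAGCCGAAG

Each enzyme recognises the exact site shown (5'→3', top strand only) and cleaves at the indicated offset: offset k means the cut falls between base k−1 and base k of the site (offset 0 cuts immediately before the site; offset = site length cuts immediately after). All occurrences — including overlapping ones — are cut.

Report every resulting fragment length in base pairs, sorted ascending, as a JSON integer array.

[6,6,7,7,7,8,8,9,9,9,9,9,10,10,10,12,13,18,19,19,26]

Per-enzyme occurrences:
  EstX TGCATACG/3: at [8, 17, 33, 43, 79, 87, 110, 119, 138, 169, 178, 204] ⇒ [11, 20, 36, 46, 82, 90, 113, 122, 141, 172, 181, 207]
  XjeI AGCCGA/0: at [27, 52, 60, 70, 103, 148, 154, 216, 223] ⇒ [27, 52, 60, 70, 103, 148, 154, 216, 223]

Pooled cuts: [11, 20, 27, 36, 46, 52, 60, 70, 82, 90, 103, 113, 122, 141, 148, 154, 172, 181, 207, 216, 223]

Fragment lengths:
  11→20: 9 bp
  20→27: 7 bp
  27→36: 9 bp
  36→46: 10 bp
  46→52: 6 bp
  52→60: 8 bp
  60→70: 10 bp
  70→82: 12 bp
  82→90: 8 bp
  90→103: 13 bp
  103→113: 10 bp
  113→122: 9 bp
  122→141: 19 bp
  141→148: 7 bp
  148→154: 6 bp
  154→172: 18 bp
  172→181: 9 bp
  181→207: 26 bp
  207→216: 9 bp
  216→223: 7 bp
  223→11 (wrap): 231-223+11 = 19 bp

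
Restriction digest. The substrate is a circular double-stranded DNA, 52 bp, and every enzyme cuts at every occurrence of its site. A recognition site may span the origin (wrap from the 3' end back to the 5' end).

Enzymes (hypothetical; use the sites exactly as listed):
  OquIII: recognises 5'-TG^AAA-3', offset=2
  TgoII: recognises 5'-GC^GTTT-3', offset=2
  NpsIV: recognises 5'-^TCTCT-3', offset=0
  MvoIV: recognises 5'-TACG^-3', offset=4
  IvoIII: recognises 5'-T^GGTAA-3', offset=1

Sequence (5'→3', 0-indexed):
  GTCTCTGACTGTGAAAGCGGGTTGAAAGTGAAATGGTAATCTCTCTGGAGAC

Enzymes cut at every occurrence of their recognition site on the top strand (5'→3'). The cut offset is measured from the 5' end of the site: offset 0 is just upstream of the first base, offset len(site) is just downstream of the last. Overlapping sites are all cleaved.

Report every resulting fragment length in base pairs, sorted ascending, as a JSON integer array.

[2,4,5,6,11,12,12]

Site scan:
  OquIII TGAAA/2: at [11, 22, 28] ⇒ [13, 24, 30]
  TgoII (GCGTTT, off=2): no sites
  NpsIV TCTCT/0: at [1, 39, 41] ⇒ [1, 39, 41]
  MvoIV (TACG, off=4): no sites
  IvoIII TGGTAA/1: at [33] ⇒ [34]

Pooled cuts: [1, 13, 24, 30, 34, 39, 41]

Fragments:
  1→13: 12 bp
  13→24: 11 bp
  24→30: 6 bp
  30→34: 4 bp
  34→39: 5 bp
  39→41: 2 bp
  41→1 (wrap): 52-41+1 = 12 bp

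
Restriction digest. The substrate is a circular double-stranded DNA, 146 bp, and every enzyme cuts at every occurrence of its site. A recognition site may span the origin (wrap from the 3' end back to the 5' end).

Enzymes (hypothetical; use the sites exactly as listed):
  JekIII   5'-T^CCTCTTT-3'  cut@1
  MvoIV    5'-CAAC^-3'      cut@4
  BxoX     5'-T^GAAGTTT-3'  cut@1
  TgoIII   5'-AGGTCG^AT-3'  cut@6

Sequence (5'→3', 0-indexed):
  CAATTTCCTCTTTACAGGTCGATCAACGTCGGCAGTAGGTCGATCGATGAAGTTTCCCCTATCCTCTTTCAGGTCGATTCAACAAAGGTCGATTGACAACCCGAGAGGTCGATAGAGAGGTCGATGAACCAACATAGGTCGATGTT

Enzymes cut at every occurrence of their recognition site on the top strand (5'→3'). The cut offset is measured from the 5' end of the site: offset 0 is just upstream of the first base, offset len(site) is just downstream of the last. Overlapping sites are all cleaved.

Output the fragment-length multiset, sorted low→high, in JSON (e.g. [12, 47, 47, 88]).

[6,6,7,8,8,9,10,11,11,12,14,14,15,15]

Site scan:
  JekIII (TCCTCTTT, off=1): starts [5, 61] → cuts [6, 62]
  MvoIV (CAAC, off=4): starts [23, 79, 96, 129] → cuts [27, 83, 100, 133]
  BxoX (TGAAGTTT, off=1): starts [47] → cuts [48]
  TgoIII (AGGTCGAT, off=6): starts [15, 36, 70, 85, 105, 117, 135] → cuts [21, 42, 76, 91, 111, 123, 141]

All cut coordinates (distinct, sorted): [6, 21, 27, 42, 48, 62, 76, 83, 91, 100, 111, 123, 133, 141]

Fragments:
  6→21: 15 bp
  21→27: 6 bp
  27→42: 15 bp
  42→48: 6 bp
  48→62: 14 bp
  62→76: 14 bp
  76→83: 7 bp
  83→91: 8 bp
  91→100: 9 bp
  100→111: 11 bp
  111→123: 12 bp
  123→133: 10 bp
  133→141: 8 bp
  141→6 (wrap): 146-141+6 = 11 bp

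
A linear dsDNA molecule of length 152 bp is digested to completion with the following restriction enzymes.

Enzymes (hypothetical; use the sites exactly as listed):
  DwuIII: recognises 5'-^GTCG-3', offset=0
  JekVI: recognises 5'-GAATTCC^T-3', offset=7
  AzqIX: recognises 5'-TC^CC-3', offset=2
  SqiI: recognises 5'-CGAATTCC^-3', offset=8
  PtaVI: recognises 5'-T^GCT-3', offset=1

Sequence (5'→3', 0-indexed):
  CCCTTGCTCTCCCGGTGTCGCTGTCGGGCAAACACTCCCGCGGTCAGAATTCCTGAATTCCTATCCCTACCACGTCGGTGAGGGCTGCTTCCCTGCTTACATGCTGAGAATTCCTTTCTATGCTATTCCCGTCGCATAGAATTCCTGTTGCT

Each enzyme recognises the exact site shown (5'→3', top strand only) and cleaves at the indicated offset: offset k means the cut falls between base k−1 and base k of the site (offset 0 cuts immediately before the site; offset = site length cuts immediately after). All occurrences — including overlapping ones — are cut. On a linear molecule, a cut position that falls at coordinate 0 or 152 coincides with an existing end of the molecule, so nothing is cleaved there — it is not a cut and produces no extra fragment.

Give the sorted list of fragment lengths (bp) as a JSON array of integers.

[2,3,3,4,4,5,5,5,6,6,7,7,8,8,8,12,13,15,15,16]

Site scan:
  DwuIII GTCG/0: at [16, 22, 73, 130] ⇒ [16, 22, 73, 130]
  JekVI GAATTCCT/7: at [46, 54, 107, 138] ⇒ [53, 61, 114, 145]
  AzqIX TCCC/2: at [9, 35, 63, 89, 126] ⇒ [11, 37, 65, 91, 128]
  SqiI (CGAATTCC, off=8): no sites
  PtaVI TGCT/1: at [4, 85, 93, 101, 120, 148] ⇒ [5, 86, 94, 102, 121, 149]

All cut coordinates (distinct, sorted): [5, 11, 16, 22, 37, 53, 61, 65, 73, 86, 91, 94, 102, 114, 121, 128, 130, 145, 149]

Fragments:
  [0,5): 5 bp
  [5,11): 6 bp
  [11,16): 5 bp
  [16,22): 6 bp
  [22,37): 15 bp
  [37,53): 16 bp
  [53,61): 8 bp
  [61,65): 4 bp
  [65,73): 8 bp
  [73,86): 13 bp
  [86,91): 5 bp
  [91,94): 3 bp
  [94,102): 8 bp
  [102,114): 12 bp
  [114,121): 7 bp
  [121,128): 7 bp
  [128,130): 2 bp
  [130,145): 15 bp
  [145,149): 4 bp
  [149,152): 3 bp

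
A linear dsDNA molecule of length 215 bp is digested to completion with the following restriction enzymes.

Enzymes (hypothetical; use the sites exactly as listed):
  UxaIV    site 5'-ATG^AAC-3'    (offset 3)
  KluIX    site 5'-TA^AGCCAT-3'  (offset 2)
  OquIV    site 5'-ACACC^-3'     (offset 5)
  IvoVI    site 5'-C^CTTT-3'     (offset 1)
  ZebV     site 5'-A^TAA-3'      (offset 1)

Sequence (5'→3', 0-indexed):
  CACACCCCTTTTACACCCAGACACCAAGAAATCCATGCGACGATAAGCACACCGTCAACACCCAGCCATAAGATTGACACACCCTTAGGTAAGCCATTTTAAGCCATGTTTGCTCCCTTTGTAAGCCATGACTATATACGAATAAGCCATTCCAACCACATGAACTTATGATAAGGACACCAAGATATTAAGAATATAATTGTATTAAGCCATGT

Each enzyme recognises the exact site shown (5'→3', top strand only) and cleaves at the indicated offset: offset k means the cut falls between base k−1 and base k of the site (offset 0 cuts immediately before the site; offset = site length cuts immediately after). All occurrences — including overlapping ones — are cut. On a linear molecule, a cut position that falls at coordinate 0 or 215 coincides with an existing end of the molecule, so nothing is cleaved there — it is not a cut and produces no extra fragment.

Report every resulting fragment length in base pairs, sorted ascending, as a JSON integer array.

[1,2,6,6,7,8,8,8,9,9,10,10,10,10,11,15,15,15,18,18,19]

Site scan:
  UxaIV ATGAAC/3: at [159] ⇒ [162]
  KluIX TAAGCCAT/2: at [89, 99, 121, 142, 205] ⇒ [91, 101, 123, 144, 207]
  OquIV ACACC/5: at [1, 12, 20, 48, 57, 78, 176] ⇒ [6, 17, 25, 53, 62, 83, 181]
  IvoVI CCTTT/1: at [6, 115] ⇒ [7, 116]
  ZebV ATAA/1: at [42, 67, 141, 170, 195] ⇒ [43, 68, 142, 171, 196]

Pooled cuts: [6, 7, 17, 25, 43, 53, 62, 68, 83, 91, 101, 116, 123, 142, 144, 162, 171, 181, 196, 207]

Fragment lengths:
  [0,6): 6 bp
  [6,7): 1 bp
  [7,17): 10 bp
  [17,25): 8 bp
  [25,43): 18 bp
  [43,53): 10 bp
  [53,62): 9 bp
  [62,68): 6 bp
  [68,83): 15 bp
  [83,91): 8 bp
  [91,101): 10 bp
  [101,116): 15 bp
  [116,123): 7 bp
  [123,142): 19 bp
  [142,144): 2 bp
  [144,162): 18 bp
  [162,171): 9 bp
  [171,181): 10 bp
  [181,196): 15 bp
  [196,207): 11 bp
  [207,215): 8 bp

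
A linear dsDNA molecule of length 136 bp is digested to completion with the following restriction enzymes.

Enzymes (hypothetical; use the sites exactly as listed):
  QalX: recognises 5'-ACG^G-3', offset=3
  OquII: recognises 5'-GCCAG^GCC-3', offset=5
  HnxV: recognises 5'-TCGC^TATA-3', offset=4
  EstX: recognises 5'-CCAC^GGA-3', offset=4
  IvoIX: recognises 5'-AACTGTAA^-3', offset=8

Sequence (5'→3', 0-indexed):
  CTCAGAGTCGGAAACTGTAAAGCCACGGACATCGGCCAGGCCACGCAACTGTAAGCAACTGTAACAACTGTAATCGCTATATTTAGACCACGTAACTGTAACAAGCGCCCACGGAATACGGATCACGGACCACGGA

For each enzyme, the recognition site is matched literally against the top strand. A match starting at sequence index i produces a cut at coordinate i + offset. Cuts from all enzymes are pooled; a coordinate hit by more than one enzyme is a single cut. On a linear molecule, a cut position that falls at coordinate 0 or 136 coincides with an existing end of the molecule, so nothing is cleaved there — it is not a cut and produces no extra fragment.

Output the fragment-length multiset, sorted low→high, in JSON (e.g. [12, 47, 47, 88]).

Scan for sites:
  QalX ACGG/3: at [24, 110, 117, 124, 131] ⇒ [27, 113, 120, 127, 134]
  OquII GCCAGGCC/5: at [34] ⇒ [39]
  HnxV TCGCTATA/4: at [73] ⇒ [77]
  EstX CCACGGA/4: at [22, 108, 129] ⇒ [26, 112, 133]
  IvoIX AACTGTAA/8: at [12, 46, 56, 65, 93] ⇒ [20, 54, 64, 73, 101]

Pooled cuts: [20, 26, 27, 39, 54, 64, 73, 77, 101, 112, 113, 120, 127, 133, 134]

Fragment lengths:
  [0,20): 20 bp
  [20,26): 6 bp
  [26,27): 1 bp
  [27,39): 12 bp
  [39,54): 15 bp
  [54,64): 10 bp
  [64,73): 9 bp
  [73,77): 4 bp
  [77,101): 24 bp
  [101,112): 11 bp
  [112,113): 1 bp
  [113,120): 7 bp
  [120,127): 7 bp
  [127,133): 6 bp
  [133,134): 1 bp
  [134,136): 2 bp

[1,1,1,2,4,6,6,7,7,9,10,11,12,15,20,24]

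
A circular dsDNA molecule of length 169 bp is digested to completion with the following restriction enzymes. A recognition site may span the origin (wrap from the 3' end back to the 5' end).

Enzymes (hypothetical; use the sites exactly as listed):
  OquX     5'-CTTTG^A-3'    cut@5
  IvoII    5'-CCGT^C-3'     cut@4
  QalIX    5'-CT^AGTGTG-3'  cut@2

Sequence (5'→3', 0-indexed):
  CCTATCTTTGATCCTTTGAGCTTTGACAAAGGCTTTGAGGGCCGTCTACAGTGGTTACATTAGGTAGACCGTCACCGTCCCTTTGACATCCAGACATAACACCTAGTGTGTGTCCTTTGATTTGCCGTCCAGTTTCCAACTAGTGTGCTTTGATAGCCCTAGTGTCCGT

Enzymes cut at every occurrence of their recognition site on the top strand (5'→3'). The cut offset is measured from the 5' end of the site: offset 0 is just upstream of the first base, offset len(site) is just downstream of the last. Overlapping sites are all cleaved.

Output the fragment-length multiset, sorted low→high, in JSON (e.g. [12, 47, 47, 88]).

[6,7,7,8,8,9,10,11,12,13,15,17,19,27]

Site scan:
  OquX CTTTGA/5: at [5, 13, 20, 32, 80, 114, 147] ⇒ [10, 18, 25, 37, 85, 119, 152]
  IvoII CCGTC/4: at [41, 68, 74, 124, 165] ⇒ [0, 45, 72, 78, 128]
  QalIX CTAGTGTG/2: at [102, 139] ⇒ [104, 141]

Pooled cuts: [0, 10, 18, 25, 37, 45, 72, 78, 85, 104, 119, 128, 141, 152]

Fragment lengths:
  0→10: 10 bp
  10→18: 8 bp
  18→25: 7 bp
  25→37: 12 bp
  37→45: 8 bp
  45→72: 27 bp
  72→78: 6 bp
  78→85: 7 bp
  85→104: 19 bp
  104→119: 15 bp
  119→128: 9 bp
  128→141: 13 bp
  141→152: 11 bp
  152→0 (wrap): 169-152+0 = 17 bp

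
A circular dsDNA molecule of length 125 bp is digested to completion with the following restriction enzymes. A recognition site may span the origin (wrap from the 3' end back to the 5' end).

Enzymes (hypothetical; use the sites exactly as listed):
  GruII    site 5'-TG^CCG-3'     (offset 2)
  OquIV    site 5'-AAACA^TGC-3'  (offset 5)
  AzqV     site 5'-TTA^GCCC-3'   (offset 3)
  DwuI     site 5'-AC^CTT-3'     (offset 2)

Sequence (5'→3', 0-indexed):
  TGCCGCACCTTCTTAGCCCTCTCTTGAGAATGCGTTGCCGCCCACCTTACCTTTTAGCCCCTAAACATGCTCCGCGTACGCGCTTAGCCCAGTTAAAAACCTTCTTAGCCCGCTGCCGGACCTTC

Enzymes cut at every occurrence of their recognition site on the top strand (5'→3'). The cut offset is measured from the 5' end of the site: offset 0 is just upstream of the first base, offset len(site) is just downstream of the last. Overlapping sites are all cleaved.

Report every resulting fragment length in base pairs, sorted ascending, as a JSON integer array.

Site scan:
  GruII (TGCCG, off=2): starts [0, 35, 113] → cuts [2, 37, 115]
  OquIV (AAACATGC, off=5): starts [62] → cuts [67]
  AzqV (TTAGCCC, off=3): starts [12, 53, 83, 104] → cuts [15, 56, 86, 107]
  DwuI (ACCTT, off=2): starts [6, 43, 48, 98, 119] → cuts [8, 45, 50, 100, 121]

All cut coordinates (distinct, sorted): [2, 8, 15, 37, 45, 50, 56, 67, 86, 100, 107, 115, 121]

Fragment lengths:
  2→8: 6 bp
  8→15: 7 bp
  15→37: 22 bp
  37→45: 8 bp
  45→50: 5 bp
  50→56: 6 bp
  56→67: 11 bp
  67→86: 19 bp
  86→100: 14 bp
  100→107: 7 bp
  107→115: 8 bp
  115→121: 6 bp
  121→2 (wrap): 125-121+2 = 6 bp

[5,6,6,6,6,7,7,8,8,11,14,19,22]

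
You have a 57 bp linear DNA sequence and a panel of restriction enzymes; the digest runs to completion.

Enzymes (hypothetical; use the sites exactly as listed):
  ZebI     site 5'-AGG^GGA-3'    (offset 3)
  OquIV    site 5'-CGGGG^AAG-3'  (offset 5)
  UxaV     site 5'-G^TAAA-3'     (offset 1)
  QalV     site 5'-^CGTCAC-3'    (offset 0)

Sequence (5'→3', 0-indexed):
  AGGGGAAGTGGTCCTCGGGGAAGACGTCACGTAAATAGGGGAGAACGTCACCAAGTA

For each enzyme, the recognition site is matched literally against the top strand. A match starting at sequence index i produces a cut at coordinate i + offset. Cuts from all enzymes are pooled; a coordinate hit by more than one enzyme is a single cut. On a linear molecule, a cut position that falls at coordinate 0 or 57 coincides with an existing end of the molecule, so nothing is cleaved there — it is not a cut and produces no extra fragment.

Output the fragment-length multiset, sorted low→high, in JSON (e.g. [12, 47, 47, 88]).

Scan for sites:
  ZebI AGGGGA/3: at [0, 36] ⇒ [3, 39]
  OquIV CGGGGAAG/5: at [15] ⇒ [20]
  UxaV GTAAA/1: at [30] ⇒ [31]
  QalV CGTCAC/0: at [24, 45] ⇒ [24, 45]

All cut coordinates (distinct, sorted): [3, 20, 24, 31, 39, 45]

Fragments:
  [0,3): 3 bp
  [3,20): 17 bp
  [20,24): 4 bp
  [24,31): 7 bp
  [31,39): 8 bp
  [39,45): 6 bp
  [45,57): 12 bp

[3,4,6,7,8,12,17]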